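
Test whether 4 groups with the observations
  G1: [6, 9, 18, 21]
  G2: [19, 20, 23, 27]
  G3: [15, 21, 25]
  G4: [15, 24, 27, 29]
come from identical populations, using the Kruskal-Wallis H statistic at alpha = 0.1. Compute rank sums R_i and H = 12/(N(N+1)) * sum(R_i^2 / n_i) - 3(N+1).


Step 1: Combine all N = 15 observations and assign midranks.
sorted (value, group, rank): (6,G1,1), (9,G1,2), (15,G3,3.5), (15,G4,3.5), (18,G1,5), (19,G2,6), (20,G2,7), (21,G1,8.5), (21,G3,8.5), (23,G2,10), (24,G4,11), (25,G3,12), (27,G2,13.5), (27,G4,13.5), (29,G4,15)
Step 2: Sum ranks within each group.
R_1 = 16.5 (n_1 = 4)
R_2 = 36.5 (n_2 = 4)
R_3 = 24 (n_3 = 3)
R_4 = 43 (n_4 = 4)
Step 3: H = 12/(N(N+1)) * sum(R_i^2/n_i) - 3(N+1)
     = 12/(15*16) * (16.5^2/4 + 36.5^2/4 + 24^2/3 + 43^2/4) - 3*16
     = 0.050000 * 1055.38 - 48
     = 4.768750.
Step 4: Ties present; correction factor C = 1 - 18/(15^3 - 15) = 0.994643. Corrected H = 4.768750 / 0.994643 = 4.794434.
Step 5: Under H0, H ~ chi^2(3); p-value = 0.187484.
Step 6: alpha = 0.1. fail to reject H0.

H = 4.7944, df = 3, p = 0.187484, fail to reject H0.


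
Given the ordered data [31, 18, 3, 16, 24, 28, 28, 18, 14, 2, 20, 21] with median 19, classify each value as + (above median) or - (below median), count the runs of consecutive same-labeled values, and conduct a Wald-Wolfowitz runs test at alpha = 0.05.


Step 1: Compute median = 19; label A = above, B = below.
Labels in order: ABBBAAABBBAA  (n_A = 6, n_B = 6)
Step 2: Count runs R = 5.
Step 3: Under H0 (random ordering), E[R] = 2*n_A*n_B/(n_A+n_B) + 1 = 2*6*6/12 + 1 = 7.0000.
        Var[R] = 2*n_A*n_B*(2*n_A*n_B - n_A - n_B) / ((n_A+n_B)^2 * (n_A+n_B-1)) = 4320/1584 = 2.7273.
        SD[R] = 1.6514.
Step 4: Continuity-corrected z = (R + 0.5 - E[R]) / SD[R] = (5 + 0.5 - 7.0000) / 1.6514 = -0.9083.
Step 5: Two-sided p-value via normal approximation = 2*(1 - Phi(|z|)) = 0.363722.
Step 6: alpha = 0.05. fail to reject H0.

R = 5, z = -0.9083, p = 0.363722, fail to reject H0.


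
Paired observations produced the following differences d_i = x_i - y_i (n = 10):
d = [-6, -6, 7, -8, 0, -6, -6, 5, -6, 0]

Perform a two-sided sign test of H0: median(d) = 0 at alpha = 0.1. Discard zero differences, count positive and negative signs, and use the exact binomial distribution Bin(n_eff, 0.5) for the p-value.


Step 1: Discard zero differences. Original n = 10; n_eff = number of nonzero differences = 8.
Nonzero differences (with sign): -6, -6, +7, -8, -6, -6, +5, -6
Step 2: Count signs: positive = 2, negative = 6.
Step 3: Under H0: P(positive) = 0.5, so the number of positives S ~ Bin(8, 0.5).
Step 4: Two-sided exact p-value = sum of Bin(8,0.5) probabilities at or below the observed probability = 0.289062.
Step 5: alpha = 0.1. fail to reject H0.

n_eff = 8, pos = 2, neg = 6, p = 0.289062, fail to reject H0.


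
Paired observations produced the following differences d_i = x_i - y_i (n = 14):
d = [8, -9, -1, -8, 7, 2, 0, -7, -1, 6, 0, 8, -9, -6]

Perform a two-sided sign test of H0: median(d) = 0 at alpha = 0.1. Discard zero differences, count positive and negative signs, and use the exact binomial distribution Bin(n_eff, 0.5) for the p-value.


Step 1: Discard zero differences. Original n = 14; n_eff = number of nonzero differences = 12.
Nonzero differences (with sign): +8, -9, -1, -8, +7, +2, -7, -1, +6, +8, -9, -6
Step 2: Count signs: positive = 5, negative = 7.
Step 3: Under H0: P(positive) = 0.5, so the number of positives S ~ Bin(12, 0.5).
Step 4: Two-sided exact p-value = sum of Bin(12,0.5) probabilities at or below the observed probability = 0.774414.
Step 5: alpha = 0.1. fail to reject H0.

n_eff = 12, pos = 5, neg = 7, p = 0.774414, fail to reject H0.


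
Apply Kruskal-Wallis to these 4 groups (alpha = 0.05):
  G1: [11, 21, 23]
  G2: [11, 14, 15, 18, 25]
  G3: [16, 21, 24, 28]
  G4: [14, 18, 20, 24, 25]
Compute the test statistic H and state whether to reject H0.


Step 1: Combine all N = 17 observations and assign midranks.
sorted (value, group, rank): (11,G1,1.5), (11,G2,1.5), (14,G2,3.5), (14,G4,3.5), (15,G2,5), (16,G3,6), (18,G2,7.5), (18,G4,7.5), (20,G4,9), (21,G1,10.5), (21,G3,10.5), (23,G1,12), (24,G3,13.5), (24,G4,13.5), (25,G2,15.5), (25,G4,15.5), (28,G3,17)
Step 2: Sum ranks within each group.
R_1 = 24 (n_1 = 3)
R_2 = 33 (n_2 = 5)
R_3 = 47 (n_3 = 4)
R_4 = 49 (n_4 = 5)
Step 3: H = 12/(N(N+1)) * sum(R_i^2/n_i) - 3(N+1)
     = 12/(17*18) * (24^2/3 + 33^2/5 + 47^2/4 + 49^2/5) - 3*18
     = 0.039216 * 1442.25 - 54
     = 2.558824.
Step 4: Ties present; correction factor C = 1 - 36/(17^3 - 17) = 0.992647. Corrected H = 2.558824 / 0.992647 = 2.577778.
Step 5: Under H0, H ~ chi^2(3); p-value = 0.461399.
Step 6: alpha = 0.05. fail to reject H0.

H = 2.5778, df = 3, p = 0.461399, fail to reject H0.


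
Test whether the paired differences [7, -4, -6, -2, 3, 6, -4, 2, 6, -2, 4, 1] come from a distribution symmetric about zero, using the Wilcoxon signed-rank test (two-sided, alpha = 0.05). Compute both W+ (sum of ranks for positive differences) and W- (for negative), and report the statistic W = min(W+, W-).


Step 1: Drop any zero differences (none here) and take |d_i|.
|d| = [7, 4, 6, 2, 3, 6, 4, 2, 6, 2, 4, 1]
Step 2: Midrank |d_i| (ties get averaged ranks).
ranks: |7|->12, |4|->7, |6|->10, |2|->3, |3|->5, |6|->10, |4|->7, |2|->3, |6|->10, |2|->3, |4|->7, |1|->1
Step 3: Attach original signs; sum ranks with positive sign and with negative sign.
W+ = 12 + 5 + 10 + 3 + 10 + 7 + 1 = 48
W- = 7 + 10 + 3 + 7 + 3 = 30
(Check: W+ + W- = 78 should equal n(n+1)/2 = 78.)
Step 4: Test statistic W = min(W+, W-) = 30.
Step 5: Ties in |d|, so use the tie-corrected normal approximation.
        E[W] = n(n+1)/4 = 12*13/4 = 39.
        Tie groups: |d|=2 (t=3), |d|=4 (t=3), |d|=6 (t=3); sum(t^3 - t) = 72.
        Var[W] = n(n+1)(2n+1)/24 - sum(t^3-t)/48 = 3900/24 - 72/48 = 161.
        z = (W - E[W]) / sqrt(Var[W]) = (30 - 39) / 12.6886 = -0.7093.
        Two-sided p = 2*Phi(z) = 0.478139.
Step 6: alpha = 0.05. fail to reject H0.

W+ = 48, W- = 30, W = min = 30, p = 0.478139, fail to reject H0.


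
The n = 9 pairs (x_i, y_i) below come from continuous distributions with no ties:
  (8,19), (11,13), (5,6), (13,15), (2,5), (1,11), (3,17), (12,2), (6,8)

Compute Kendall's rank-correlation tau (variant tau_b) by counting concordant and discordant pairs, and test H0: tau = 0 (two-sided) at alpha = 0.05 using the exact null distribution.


Step 1: Enumerate the 36 unordered pairs (i,j) with i<j and classify each by sign(x_j-x_i) * sign(y_j-y_i).
  (1,2):dx=+3,dy=-6->D; (1,3):dx=-3,dy=-13->C; (1,4):dx=+5,dy=-4->D; (1,5):dx=-6,dy=-14->C
  (1,6):dx=-7,dy=-8->C; (1,7):dx=-5,dy=-2->C; (1,8):dx=+4,dy=-17->D; (1,9):dx=-2,dy=-11->C
  (2,3):dx=-6,dy=-7->C; (2,4):dx=+2,dy=+2->C; (2,5):dx=-9,dy=-8->C; (2,6):dx=-10,dy=-2->C
  (2,7):dx=-8,dy=+4->D; (2,8):dx=+1,dy=-11->D; (2,9):dx=-5,dy=-5->C; (3,4):dx=+8,dy=+9->C
  (3,5):dx=-3,dy=-1->C; (3,6):dx=-4,dy=+5->D; (3,7):dx=-2,dy=+11->D; (3,8):dx=+7,dy=-4->D
  (3,9):dx=+1,dy=+2->C; (4,5):dx=-11,dy=-10->C; (4,6):dx=-12,dy=-4->C; (4,7):dx=-10,dy=+2->D
  (4,8):dx=-1,dy=-13->C; (4,9):dx=-7,dy=-7->C; (5,6):dx=-1,dy=+6->D; (5,7):dx=+1,dy=+12->C
  (5,8):dx=+10,dy=-3->D; (5,9):dx=+4,dy=+3->C; (6,7):dx=+2,dy=+6->C; (6,8):dx=+11,dy=-9->D
  (6,9):dx=+5,dy=-3->D; (7,8):dx=+9,dy=-15->D; (7,9):dx=+3,dy=-9->D; (8,9):dx=-6,dy=+6->D
Step 2: C = 20, D = 16, total pairs = 36.
Step 3: tau = (C - D)/(n(n-1)/2) = (20 - 16)/36 = 0.111111.
Step 4: Exact two-sided p-value (enumerate n! = 362880 permutations of y under H0): p = 0.761414.
Step 5: alpha = 0.05. fail to reject H0.

tau_b = 0.1111 (C=20, D=16), p = 0.761414, fail to reject H0.


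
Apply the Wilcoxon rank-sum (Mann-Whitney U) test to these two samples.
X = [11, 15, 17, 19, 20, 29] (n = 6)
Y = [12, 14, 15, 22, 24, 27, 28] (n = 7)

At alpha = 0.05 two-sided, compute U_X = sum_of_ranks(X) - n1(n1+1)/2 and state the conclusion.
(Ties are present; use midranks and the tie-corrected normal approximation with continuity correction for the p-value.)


Step 1: Combine and sort all 13 observations; assign midranks.
sorted (value, group): (11,X), (12,Y), (14,Y), (15,X), (15,Y), (17,X), (19,X), (20,X), (22,Y), (24,Y), (27,Y), (28,Y), (29,X)
ranks: 11->1, 12->2, 14->3, 15->4.5, 15->4.5, 17->6, 19->7, 20->8, 22->9, 24->10, 27->11, 28->12, 29->13
Step 2: Rank sum for X: R1 = 1 + 4.5 + 6 + 7 + 8 + 13 = 39.5.
Step 3: U_X = R1 - n1(n1+1)/2 = 39.5 - 6*7/2 = 39.5 - 21 = 18.5.
       U_Y = n1*n2 - U_X = 42 - 18.5 = 23.5.
Step 4: Ties are present, so use the tie-corrected normal approximation (with continuity correction) for the p-value.
Step 5: p-value = 0.774796; compare to alpha = 0.05. fail to reject H0.

U_X = 18.5, p = 0.774796, fail to reject H0 at alpha = 0.05.


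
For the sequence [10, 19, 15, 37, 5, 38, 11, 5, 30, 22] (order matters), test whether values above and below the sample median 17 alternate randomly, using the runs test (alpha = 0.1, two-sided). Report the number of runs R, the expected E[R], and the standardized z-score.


Step 1: Compute median = 17; label A = above, B = below.
Labels in order: BABABABBAA  (n_A = 5, n_B = 5)
Step 2: Count runs R = 8.
Step 3: Under H0 (random ordering), E[R] = 2*n_A*n_B/(n_A+n_B) + 1 = 2*5*5/10 + 1 = 6.0000.
        Var[R] = 2*n_A*n_B*(2*n_A*n_B - n_A - n_B) / ((n_A+n_B)^2 * (n_A+n_B-1)) = 2000/900 = 2.2222.
        SD[R] = 1.4907.
Step 4: Continuity-corrected z = (R - 0.5 - E[R]) / SD[R] = (8 - 0.5 - 6.0000) / 1.4907 = 1.0062.
Step 5: Two-sided p-value via normal approximation = 2*(1 - Phi(|z|)) = 0.314305.
Step 6: alpha = 0.1. fail to reject H0.

R = 8, z = 1.0062, p = 0.314305, fail to reject H0.


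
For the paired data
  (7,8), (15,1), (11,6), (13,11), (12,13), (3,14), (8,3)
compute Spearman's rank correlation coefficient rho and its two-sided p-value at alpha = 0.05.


Step 1: Rank x and y separately (midranks; no ties here).
rank(x): 7->2, 15->7, 11->4, 13->6, 12->5, 3->1, 8->3
rank(y): 8->4, 1->1, 6->3, 11->5, 13->6, 14->7, 3->2
Step 2: d_i = R_x(i) - R_y(i); compute d_i^2.
  (2-4)^2=4, (7-1)^2=36, (4-3)^2=1, (6-5)^2=1, (5-6)^2=1, (1-7)^2=36, (3-2)^2=1
sum(d^2) = 80.
Step 3: rho = 1 - 6*80 / (7*(7^2 - 1)) = 1 - 480/336 = -0.428571.
Step 4: Under H0, t = rho * sqrt((n-2)/(1-rho^2)) = -1.0607 ~ t(5).
Step 5: Two-sided p-value from the t-distribution with 5 df = 0.337368.
Step 6: alpha = 0.05. fail to reject H0.

rho = -0.4286, p = 0.337368, fail to reject H0 at alpha = 0.05.


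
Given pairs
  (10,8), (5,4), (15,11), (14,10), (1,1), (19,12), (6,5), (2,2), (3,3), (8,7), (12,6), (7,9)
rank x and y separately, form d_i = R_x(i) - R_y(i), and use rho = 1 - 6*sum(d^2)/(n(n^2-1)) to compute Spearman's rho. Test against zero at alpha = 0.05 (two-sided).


Step 1: Rank x and y separately (midranks; no ties here).
rank(x): 10->8, 5->4, 15->11, 14->10, 1->1, 19->12, 6->5, 2->2, 3->3, 8->7, 12->9, 7->6
rank(y): 8->8, 4->4, 11->11, 10->10, 1->1, 12->12, 5->5, 2->2, 3->3, 7->7, 6->6, 9->9
Step 2: d_i = R_x(i) - R_y(i); compute d_i^2.
  (8-8)^2=0, (4-4)^2=0, (11-11)^2=0, (10-10)^2=0, (1-1)^2=0, (12-12)^2=0, (5-5)^2=0, (2-2)^2=0, (3-3)^2=0, (7-7)^2=0, (9-6)^2=9, (6-9)^2=9
sum(d^2) = 18.
Step 3: rho = 1 - 6*18 / (12*(12^2 - 1)) = 1 - 108/1716 = 0.937063.
Step 4: Under H0, t = rho * sqrt((n-2)/(1-rho^2)) = 8.4868 ~ t(10).
Step 5: Two-sided p-value from the t-distribution with 10 df = 0.000007.
Step 6: alpha = 0.05. reject H0.

rho = 0.9371, p = 0.000007, reject H0 at alpha = 0.05.


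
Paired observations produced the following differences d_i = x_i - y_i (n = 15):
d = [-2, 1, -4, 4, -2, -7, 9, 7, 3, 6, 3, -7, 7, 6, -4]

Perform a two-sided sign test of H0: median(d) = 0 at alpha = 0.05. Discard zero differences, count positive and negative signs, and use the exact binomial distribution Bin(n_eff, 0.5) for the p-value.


Step 1: Discard zero differences. Original n = 15; n_eff = number of nonzero differences = 15.
Nonzero differences (with sign): -2, +1, -4, +4, -2, -7, +9, +7, +3, +6, +3, -7, +7, +6, -4
Step 2: Count signs: positive = 9, negative = 6.
Step 3: Under H0: P(positive) = 0.5, so the number of positives S ~ Bin(15, 0.5).
Step 4: Two-sided exact p-value = sum of Bin(15,0.5) probabilities at or below the observed probability = 0.607239.
Step 5: alpha = 0.05. fail to reject H0.

n_eff = 15, pos = 9, neg = 6, p = 0.607239, fail to reject H0.


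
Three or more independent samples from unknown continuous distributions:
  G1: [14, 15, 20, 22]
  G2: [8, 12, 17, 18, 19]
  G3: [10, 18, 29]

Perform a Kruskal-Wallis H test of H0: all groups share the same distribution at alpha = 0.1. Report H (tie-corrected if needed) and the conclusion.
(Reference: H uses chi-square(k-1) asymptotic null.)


Step 1: Combine all N = 12 observations and assign midranks.
sorted (value, group, rank): (8,G2,1), (10,G3,2), (12,G2,3), (14,G1,4), (15,G1,5), (17,G2,6), (18,G2,7.5), (18,G3,7.5), (19,G2,9), (20,G1,10), (22,G1,11), (29,G3,12)
Step 2: Sum ranks within each group.
R_1 = 30 (n_1 = 4)
R_2 = 26.5 (n_2 = 5)
R_3 = 21.5 (n_3 = 3)
Step 3: H = 12/(N(N+1)) * sum(R_i^2/n_i) - 3(N+1)
     = 12/(12*13) * (30^2/4 + 26.5^2/5 + 21.5^2/3) - 3*13
     = 0.076923 * 519.533 - 39
     = 0.964103.
Step 4: Ties present; correction factor C = 1 - 6/(12^3 - 12) = 0.996503. Corrected H = 0.964103 / 0.996503 = 0.967485.
Step 5: Under H0, H ~ chi^2(2); p-value = 0.616472.
Step 6: alpha = 0.1. fail to reject H0.

H = 0.9675, df = 2, p = 0.616472, fail to reject H0.


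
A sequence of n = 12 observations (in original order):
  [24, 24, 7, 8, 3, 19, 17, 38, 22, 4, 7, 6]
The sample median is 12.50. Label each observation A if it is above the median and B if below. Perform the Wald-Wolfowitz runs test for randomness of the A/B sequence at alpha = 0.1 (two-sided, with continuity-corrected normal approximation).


Step 1: Compute median = 12.50; label A = above, B = below.
Labels in order: AABBBAAAABBB  (n_A = 6, n_B = 6)
Step 2: Count runs R = 4.
Step 3: Under H0 (random ordering), E[R] = 2*n_A*n_B/(n_A+n_B) + 1 = 2*6*6/12 + 1 = 7.0000.
        Var[R] = 2*n_A*n_B*(2*n_A*n_B - n_A - n_B) / ((n_A+n_B)^2 * (n_A+n_B-1)) = 4320/1584 = 2.7273.
        SD[R] = 1.6514.
Step 4: Continuity-corrected z = (R + 0.5 - E[R]) / SD[R] = (4 + 0.5 - 7.0000) / 1.6514 = -1.5138.
Step 5: Two-sided p-value via normal approximation = 2*(1 - Phi(|z|)) = 0.130070.
Step 6: alpha = 0.1. fail to reject H0.

R = 4, z = -1.5138, p = 0.130070, fail to reject H0.


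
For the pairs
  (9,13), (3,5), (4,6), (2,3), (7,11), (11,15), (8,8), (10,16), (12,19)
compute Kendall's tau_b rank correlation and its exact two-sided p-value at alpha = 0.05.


Step 1: Enumerate the 36 unordered pairs (i,j) with i<j and classify each by sign(x_j-x_i) * sign(y_j-y_i).
  (1,2):dx=-6,dy=-8->C; (1,3):dx=-5,dy=-7->C; (1,4):dx=-7,dy=-10->C; (1,5):dx=-2,dy=-2->C
  (1,6):dx=+2,dy=+2->C; (1,7):dx=-1,dy=-5->C; (1,8):dx=+1,dy=+3->C; (1,9):dx=+3,dy=+6->C
  (2,3):dx=+1,dy=+1->C; (2,4):dx=-1,dy=-2->C; (2,5):dx=+4,dy=+6->C; (2,6):dx=+8,dy=+10->C
  (2,7):dx=+5,dy=+3->C; (2,8):dx=+7,dy=+11->C; (2,9):dx=+9,dy=+14->C; (3,4):dx=-2,dy=-3->C
  (3,5):dx=+3,dy=+5->C; (3,6):dx=+7,dy=+9->C; (3,7):dx=+4,dy=+2->C; (3,8):dx=+6,dy=+10->C
  (3,9):dx=+8,dy=+13->C; (4,5):dx=+5,dy=+8->C; (4,6):dx=+9,dy=+12->C; (4,7):dx=+6,dy=+5->C
  (4,8):dx=+8,dy=+13->C; (4,9):dx=+10,dy=+16->C; (5,6):dx=+4,dy=+4->C; (5,7):dx=+1,dy=-3->D
  (5,8):dx=+3,dy=+5->C; (5,9):dx=+5,dy=+8->C; (6,7):dx=-3,dy=-7->C; (6,8):dx=-1,dy=+1->D
  (6,9):dx=+1,dy=+4->C; (7,8):dx=+2,dy=+8->C; (7,9):dx=+4,dy=+11->C; (8,9):dx=+2,dy=+3->C
Step 2: C = 34, D = 2, total pairs = 36.
Step 3: tau = (C - D)/(n(n-1)/2) = (34 - 2)/36 = 0.888889.
Step 4: Exact two-sided p-value (enumerate n! = 362880 permutations of y under H0): p = 0.000243.
Step 5: alpha = 0.05. reject H0.

tau_b = 0.8889 (C=34, D=2), p = 0.000243, reject H0.


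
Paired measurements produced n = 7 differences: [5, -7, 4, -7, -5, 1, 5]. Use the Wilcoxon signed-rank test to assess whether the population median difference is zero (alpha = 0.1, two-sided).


Step 1: Drop any zero differences (none here) and take |d_i|.
|d| = [5, 7, 4, 7, 5, 1, 5]
Step 2: Midrank |d_i| (ties get averaged ranks).
ranks: |5|->4, |7|->6.5, |4|->2, |7|->6.5, |5|->4, |1|->1, |5|->4
Step 3: Attach original signs; sum ranks with positive sign and with negative sign.
W+ = 4 + 2 + 1 + 4 = 11
W- = 6.5 + 6.5 + 4 = 17
(Check: W+ + W- = 28 should equal n(n+1)/2 = 28.)
Step 4: Test statistic W = min(W+, W-) = 11.
Step 5: Ties in |d|, so use the tie-corrected normal approximation.
        E[W] = n(n+1)/4 = 7*8/4 = 14.
        Tie groups: |d|=5 (t=3), |d|=7 (t=2); sum(t^3 - t) = 30.
        Var[W] = n(n+1)(2n+1)/24 - sum(t^3-t)/48 = 840/24 - 30/48 = 34.375.
        z = (W - E[W]) / sqrt(Var[W]) = (11 - 14) / 5.8630 = -0.5117.
        Two-sided p = 2*Phi(z) = 0.608874.
Step 6: alpha = 0.1. fail to reject H0.

W+ = 11, W- = 17, W = min = 11, p = 0.608874, fail to reject H0.


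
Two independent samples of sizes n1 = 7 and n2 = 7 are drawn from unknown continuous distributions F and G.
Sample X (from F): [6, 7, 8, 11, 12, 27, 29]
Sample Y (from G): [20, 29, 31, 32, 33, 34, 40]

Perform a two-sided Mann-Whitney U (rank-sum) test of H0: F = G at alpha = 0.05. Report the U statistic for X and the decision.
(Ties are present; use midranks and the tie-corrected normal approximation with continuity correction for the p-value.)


Step 1: Combine and sort all 14 observations; assign midranks.
sorted (value, group): (6,X), (7,X), (8,X), (11,X), (12,X), (20,Y), (27,X), (29,X), (29,Y), (31,Y), (32,Y), (33,Y), (34,Y), (40,Y)
ranks: 6->1, 7->2, 8->3, 11->4, 12->5, 20->6, 27->7, 29->8.5, 29->8.5, 31->10, 32->11, 33->12, 34->13, 40->14
Step 2: Rank sum for X: R1 = 1 + 2 + 3 + 4 + 5 + 7 + 8.5 = 30.5.
Step 3: U_X = R1 - n1(n1+1)/2 = 30.5 - 7*8/2 = 30.5 - 28 = 2.5.
       U_Y = n1*n2 - U_X = 49 - 2.5 = 46.5.
Step 4: Ties are present, so use the tie-corrected normal approximation (with continuity correction) for the p-value.
Step 5: p-value = 0.005956; compare to alpha = 0.05. reject H0.

U_X = 2.5, p = 0.005956, reject H0 at alpha = 0.05.


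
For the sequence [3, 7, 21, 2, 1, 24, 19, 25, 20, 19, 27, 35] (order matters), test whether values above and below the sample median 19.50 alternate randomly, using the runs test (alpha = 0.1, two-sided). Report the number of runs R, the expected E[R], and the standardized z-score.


Step 1: Compute median = 19.50; label A = above, B = below.
Labels in order: BBABBABAABAA  (n_A = 6, n_B = 6)
Step 2: Count runs R = 8.
Step 3: Under H0 (random ordering), E[R] = 2*n_A*n_B/(n_A+n_B) + 1 = 2*6*6/12 + 1 = 7.0000.
        Var[R] = 2*n_A*n_B*(2*n_A*n_B - n_A - n_B) / ((n_A+n_B)^2 * (n_A+n_B-1)) = 4320/1584 = 2.7273.
        SD[R] = 1.6514.
Step 4: Continuity-corrected z = (R - 0.5 - E[R]) / SD[R] = (8 - 0.5 - 7.0000) / 1.6514 = 0.3028.
Step 5: Two-sided p-value via normal approximation = 2*(1 - Phi(|z|)) = 0.762069.
Step 6: alpha = 0.1. fail to reject H0.

R = 8, z = 0.3028, p = 0.762069, fail to reject H0.


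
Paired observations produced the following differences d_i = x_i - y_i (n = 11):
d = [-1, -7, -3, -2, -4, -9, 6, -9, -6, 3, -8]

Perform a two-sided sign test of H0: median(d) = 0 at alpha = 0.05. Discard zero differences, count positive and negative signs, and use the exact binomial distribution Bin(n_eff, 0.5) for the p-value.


Step 1: Discard zero differences. Original n = 11; n_eff = number of nonzero differences = 11.
Nonzero differences (with sign): -1, -7, -3, -2, -4, -9, +6, -9, -6, +3, -8
Step 2: Count signs: positive = 2, negative = 9.
Step 3: Under H0: P(positive) = 0.5, so the number of positives S ~ Bin(11, 0.5).
Step 4: Two-sided exact p-value = sum of Bin(11,0.5) probabilities at or below the observed probability = 0.065430.
Step 5: alpha = 0.05. fail to reject H0.

n_eff = 11, pos = 2, neg = 9, p = 0.065430, fail to reject H0.


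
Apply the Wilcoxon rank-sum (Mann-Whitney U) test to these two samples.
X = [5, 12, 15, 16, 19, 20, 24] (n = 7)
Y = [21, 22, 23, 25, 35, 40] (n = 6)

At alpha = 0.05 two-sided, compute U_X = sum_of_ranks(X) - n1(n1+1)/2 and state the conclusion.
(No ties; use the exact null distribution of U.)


Step 1: Combine and sort all 13 observations; assign midranks.
sorted (value, group): (5,X), (12,X), (15,X), (16,X), (19,X), (20,X), (21,Y), (22,Y), (23,Y), (24,X), (25,Y), (35,Y), (40,Y)
ranks: 5->1, 12->2, 15->3, 16->4, 19->5, 20->6, 21->7, 22->8, 23->9, 24->10, 25->11, 35->12, 40->13
Step 2: Rank sum for X: R1 = 1 + 2 + 3 + 4 + 5 + 6 + 10 = 31.
Step 3: U_X = R1 - n1(n1+1)/2 = 31 - 7*8/2 = 31 - 28 = 3.
       U_Y = n1*n2 - U_X = 42 - 3 = 39.
Step 4: No ties, so the exact null distribution of U (based on enumerating the C(13,7) = 1716 equally likely rank assignments) gives the two-sided p-value.
Step 5: p-value = 0.008159; compare to alpha = 0.05. reject H0.

U_X = 3, p = 0.008159, reject H0 at alpha = 0.05.


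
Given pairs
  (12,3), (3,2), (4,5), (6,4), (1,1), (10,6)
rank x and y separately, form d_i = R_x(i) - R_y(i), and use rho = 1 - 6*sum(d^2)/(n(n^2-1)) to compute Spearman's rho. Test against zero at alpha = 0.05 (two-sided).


Step 1: Rank x and y separately (midranks; no ties here).
rank(x): 12->6, 3->2, 4->3, 6->4, 1->1, 10->5
rank(y): 3->3, 2->2, 5->5, 4->4, 1->1, 6->6
Step 2: d_i = R_x(i) - R_y(i); compute d_i^2.
  (6-3)^2=9, (2-2)^2=0, (3-5)^2=4, (4-4)^2=0, (1-1)^2=0, (5-6)^2=1
sum(d^2) = 14.
Step 3: rho = 1 - 6*14 / (6*(6^2 - 1)) = 1 - 84/210 = 0.600000.
Step 4: Under H0, t = rho * sqrt((n-2)/(1-rho^2)) = 1.5000 ~ t(4).
Step 5: Two-sided p-value from the t-distribution with 4 df = 0.208000.
Step 6: alpha = 0.05. fail to reject H0.

rho = 0.6000, p = 0.208000, fail to reject H0 at alpha = 0.05.


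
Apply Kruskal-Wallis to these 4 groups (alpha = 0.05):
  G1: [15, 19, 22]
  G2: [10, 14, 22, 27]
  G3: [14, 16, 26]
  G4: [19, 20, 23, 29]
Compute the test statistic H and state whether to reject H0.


Step 1: Combine all N = 14 observations and assign midranks.
sorted (value, group, rank): (10,G2,1), (14,G2,2.5), (14,G3,2.5), (15,G1,4), (16,G3,5), (19,G1,6.5), (19,G4,6.5), (20,G4,8), (22,G1,9.5), (22,G2,9.5), (23,G4,11), (26,G3,12), (27,G2,13), (29,G4,14)
Step 2: Sum ranks within each group.
R_1 = 20 (n_1 = 3)
R_2 = 26 (n_2 = 4)
R_3 = 19.5 (n_3 = 3)
R_4 = 39.5 (n_4 = 4)
Step 3: H = 12/(N(N+1)) * sum(R_i^2/n_i) - 3(N+1)
     = 12/(14*15) * (20^2/3 + 26^2/4 + 19.5^2/3 + 39.5^2/4) - 3*15
     = 0.057143 * 819.146 - 45
     = 1.808333.
Step 4: Ties present; correction factor C = 1 - 18/(14^3 - 14) = 0.993407. Corrected H = 1.808333 / 0.993407 = 1.820336.
Step 5: Under H0, H ~ chi^2(3); p-value = 0.610520.
Step 6: alpha = 0.05. fail to reject H0.

H = 1.8203, df = 3, p = 0.610520, fail to reject H0.


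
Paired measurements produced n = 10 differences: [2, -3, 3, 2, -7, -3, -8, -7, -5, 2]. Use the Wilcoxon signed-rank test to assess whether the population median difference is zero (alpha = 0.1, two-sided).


Step 1: Drop any zero differences (none here) and take |d_i|.
|d| = [2, 3, 3, 2, 7, 3, 8, 7, 5, 2]
Step 2: Midrank |d_i| (ties get averaged ranks).
ranks: |2|->2, |3|->5, |3|->5, |2|->2, |7|->8.5, |3|->5, |8|->10, |7|->8.5, |5|->7, |2|->2
Step 3: Attach original signs; sum ranks with positive sign and with negative sign.
W+ = 2 + 5 + 2 + 2 = 11
W- = 5 + 8.5 + 5 + 10 + 8.5 + 7 = 44
(Check: W+ + W- = 55 should equal n(n+1)/2 = 55.)
Step 4: Test statistic W = min(W+, W-) = 11.
Step 5: Ties in |d|, so use the tie-corrected normal approximation.
        E[W] = n(n+1)/4 = 10*11/4 = 27.5.
        Tie groups: |d|=2 (t=3), |d|=3 (t=3), |d|=7 (t=2); sum(t^3 - t) = 54.
        Var[W] = n(n+1)(2n+1)/24 - sum(t^3-t)/48 = 2310/24 - 54/48 = 95.125.
        z = (W - E[W]) / sqrt(Var[W]) = (11 - 27.5) / 9.7532 = -1.6918.
        Two-sided p = 2*Phi(z) = 0.090693.
Step 6: alpha = 0.1. reject H0.

W+ = 11, W- = 44, W = min = 11, p = 0.090693, reject H0.


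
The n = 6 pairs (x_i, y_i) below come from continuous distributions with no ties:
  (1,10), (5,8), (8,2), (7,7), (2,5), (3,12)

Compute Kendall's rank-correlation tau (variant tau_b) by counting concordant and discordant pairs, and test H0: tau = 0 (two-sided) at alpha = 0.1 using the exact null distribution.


Step 1: Enumerate the 15 unordered pairs (i,j) with i<j and classify each by sign(x_j-x_i) * sign(y_j-y_i).
  (1,2):dx=+4,dy=-2->D; (1,3):dx=+7,dy=-8->D; (1,4):dx=+6,dy=-3->D; (1,5):dx=+1,dy=-5->D
  (1,6):dx=+2,dy=+2->C; (2,3):dx=+3,dy=-6->D; (2,4):dx=+2,dy=-1->D; (2,5):dx=-3,dy=-3->C
  (2,6):dx=-2,dy=+4->D; (3,4):dx=-1,dy=+5->D; (3,5):dx=-6,dy=+3->D; (3,6):dx=-5,dy=+10->D
  (4,5):dx=-5,dy=-2->C; (4,6):dx=-4,dy=+5->D; (5,6):dx=+1,dy=+7->C
Step 2: C = 4, D = 11, total pairs = 15.
Step 3: tau = (C - D)/(n(n-1)/2) = (4 - 11)/15 = -0.466667.
Step 4: Exact two-sided p-value (enumerate n! = 720 permutations of y under H0): p = 0.272222.
Step 5: alpha = 0.1. fail to reject H0.

tau_b = -0.4667 (C=4, D=11), p = 0.272222, fail to reject H0.


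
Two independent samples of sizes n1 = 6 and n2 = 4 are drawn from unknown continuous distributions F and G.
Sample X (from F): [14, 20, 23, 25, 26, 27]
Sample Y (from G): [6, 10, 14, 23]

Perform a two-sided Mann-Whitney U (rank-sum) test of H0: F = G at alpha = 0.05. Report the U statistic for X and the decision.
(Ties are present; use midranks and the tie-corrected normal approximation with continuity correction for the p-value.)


Step 1: Combine and sort all 10 observations; assign midranks.
sorted (value, group): (6,Y), (10,Y), (14,X), (14,Y), (20,X), (23,X), (23,Y), (25,X), (26,X), (27,X)
ranks: 6->1, 10->2, 14->3.5, 14->3.5, 20->5, 23->6.5, 23->6.5, 25->8, 26->9, 27->10
Step 2: Rank sum for X: R1 = 3.5 + 5 + 6.5 + 8 + 9 + 10 = 42.
Step 3: U_X = R1 - n1(n1+1)/2 = 42 - 6*7/2 = 42 - 21 = 21.
       U_Y = n1*n2 - U_X = 24 - 21 = 3.
Step 4: Ties are present, so use the tie-corrected normal approximation (with continuity correction) for the p-value.
Step 5: p-value = 0.068259; compare to alpha = 0.05. fail to reject H0.

U_X = 21, p = 0.068259, fail to reject H0 at alpha = 0.05.


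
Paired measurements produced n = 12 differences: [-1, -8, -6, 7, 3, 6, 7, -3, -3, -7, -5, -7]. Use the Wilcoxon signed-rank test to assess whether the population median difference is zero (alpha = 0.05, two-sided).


Step 1: Drop any zero differences (none here) and take |d_i|.
|d| = [1, 8, 6, 7, 3, 6, 7, 3, 3, 7, 5, 7]
Step 2: Midrank |d_i| (ties get averaged ranks).
ranks: |1|->1, |8|->12, |6|->6.5, |7|->9.5, |3|->3, |6|->6.5, |7|->9.5, |3|->3, |3|->3, |7|->9.5, |5|->5, |7|->9.5
Step 3: Attach original signs; sum ranks with positive sign and with negative sign.
W+ = 9.5 + 3 + 6.5 + 9.5 = 28.5
W- = 1 + 12 + 6.5 + 3 + 3 + 9.5 + 5 + 9.5 = 49.5
(Check: W+ + W- = 78 should equal n(n+1)/2 = 78.)
Step 4: Test statistic W = min(W+, W-) = 28.5.
Step 5: Ties in |d|, so use the tie-corrected normal approximation.
        E[W] = n(n+1)/4 = 12*13/4 = 39.
        Tie groups: |d|=3 (t=3), |d|=6 (t=2), |d|=7 (t=4); sum(t^3 - t) = 90.
        Var[W] = n(n+1)(2n+1)/24 - sum(t^3-t)/48 = 3900/24 - 90/48 = 160.625.
        z = (W - E[W]) / sqrt(Var[W]) = (28.5 - 39) / 12.6738 = -0.8285.
        Two-sided p = 2*Phi(z) = 0.407398.
Step 6: alpha = 0.05. fail to reject H0.

W+ = 28.5, W- = 49.5, W = min = 28.5, p = 0.407398, fail to reject H0.


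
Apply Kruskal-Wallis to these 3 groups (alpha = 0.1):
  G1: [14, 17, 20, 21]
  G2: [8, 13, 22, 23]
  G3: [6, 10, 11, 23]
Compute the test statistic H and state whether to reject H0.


Step 1: Combine all N = 12 observations and assign midranks.
sorted (value, group, rank): (6,G3,1), (8,G2,2), (10,G3,3), (11,G3,4), (13,G2,5), (14,G1,6), (17,G1,7), (20,G1,8), (21,G1,9), (22,G2,10), (23,G2,11.5), (23,G3,11.5)
Step 2: Sum ranks within each group.
R_1 = 30 (n_1 = 4)
R_2 = 28.5 (n_2 = 4)
R_3 = 19.5 (n_3 = 4)
Step 3: H = 12/(N(N+1)) * sum(R_i^2/n_i) - 3(N+1)
     = 12/(12*13) * (30^2/4 + 28.5^2/4 + 19.5^2/4) - 3*13
     = 0.076923 * 523.125 - 39
     = 1.240385.
Step 4: Ties present; correction factor C = 1 - 6/(12^3 - 12) = 0.996503. Corrected H = 1.240385 / 0.996503 = 1.244737.
Step 5: Under H0, H ~ chi^2(2); p-value = 0.536672.
Step 6: alpha = 0.1. fail to reject H0.

H = 1.2447, df = 2, p = 0.536672, fail to reject H0.


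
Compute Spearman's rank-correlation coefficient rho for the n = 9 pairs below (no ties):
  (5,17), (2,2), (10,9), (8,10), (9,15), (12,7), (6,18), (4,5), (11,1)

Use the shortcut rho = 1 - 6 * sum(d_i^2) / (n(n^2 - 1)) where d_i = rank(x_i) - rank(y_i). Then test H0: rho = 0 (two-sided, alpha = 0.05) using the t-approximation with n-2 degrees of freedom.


Step 1: Rank x and y separately (midranks; no ties here).
rank(x): 5->3, 2->1, 10->7, 8->5, 9->6, 12->9, 6->4, 4->2, 11->8
rank(y): 17->8, 2->2, 9->5, 10->6, 15->7, 7->4, 18->9, 5->3, 1->1
Step 2: d_i = R_x(i) - R_y(i); compute d_i^2.
  (3-8)^2=25, (1-2)^2=1, (7-5)^2=4, (5-6)^2=1, (6-7)^2=1, (9-4)^2=25, (4-9)^2=25, (2-3)^2=1, (8-1)^2=49
sum(d^2) = 132.
Step 3: rho = 1 - 6*132 / (9*(9^2 - 1)) = 1 - 792/720 = -0.100000.
Step 4: Under H0, t = rho * sqrt((n-2)/(1-rho^2)) = -0.2659 ~ t(7).
Step 5: Two-sided p-value from the t-distribution with 7 df = 0.797972.
Step 6: alpha = 0.05. fail to reject H0.

rho = -0.1000, p = 0.797972, fail to reject H0 at alpha = 0.05.


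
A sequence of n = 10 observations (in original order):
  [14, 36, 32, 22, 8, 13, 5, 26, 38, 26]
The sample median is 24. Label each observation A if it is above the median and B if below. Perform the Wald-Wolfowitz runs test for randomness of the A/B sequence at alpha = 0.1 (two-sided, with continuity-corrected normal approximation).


Step 1: Compute median = 24; label A = above, B = below.
Labels in order: BAABBBBAAA  (n_A = 5, n_B = 5)
Step 2: Count runs R = 4.
Step 3: Under H0 (random ordering), E[R] = 2*n_A*n_B/(n_A+n_B) + 1 = 2*5*5/10 + 1 = 6.0000.
        Var[R] = 2*n_A*n_B*(2*n_A*n_B - n_A - n_B) / ((n_A+n_B)^2 * (n_A+n_B-1)) = 2000/900 = 2.2222.
        SD[R] = 1.4907.
Step 4: Continuity-corrected z = (R + 0.5 - E[R]) / SD[R] = (4 + 0.5 - 6.0000) / 1.4907 = -1.0062.
Step 5: Two-sided p-value via normal approximation = 2*(1 - Phi(|z|)) = 0.314305.
Step 6: alpha = 0.1. fail to reject H0.

R = 4, z = -1.0062, p = 0.314305, fail to reject H0.


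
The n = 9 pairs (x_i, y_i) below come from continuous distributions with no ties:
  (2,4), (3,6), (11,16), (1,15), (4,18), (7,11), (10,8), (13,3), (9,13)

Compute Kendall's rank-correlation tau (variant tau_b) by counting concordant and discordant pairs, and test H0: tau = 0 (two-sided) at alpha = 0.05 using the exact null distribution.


Step 1: Enumerate the 36 unordered pairs (i,j) with i<j and classify each by sign(x_j-x_i) * sign(y_j-y_i).
  (1,2):dx=+1,dy=+2->C; (1,3):dx=+9,dy=+12->C; (1,4):dx=-1,dy=+11->D; (1,5):dx=+2,dy=+14->C
  (1,6):dx=+5,dy=+7->C; (1,7):dx=+8,dy=+4->C; (1,8):dx=+11,dy=-1->D; (1,9):dx=+7,dy=+9->C
  (2,3):dx=+8,dy=+10->C; (2,4):dx=-2,dy=+9->D; (2,5):dx=+1,dy=+12->C; (2,6):dx=+4,dy=+5->C
  (2,7):dx=+7,dy=+2->C; (2,8):dx=+10,dy=-3->D; (2,9):dx=+6,dy=+7->C; (3,4):dx=-10,dy=-1->C
  (3,5):dx=-7,dy=+2->D; (3,6):dx=-4,dy=-5->C; (3,7):dx=-1,dy=-8->C; (3,8):dx=+2,dy=-13->D
  (3,9):dx=-2,dy=-3->C; (4,5):dx=+3,dy=+3->C; (4,6):dx=+6,dy=-4->D; (4,7):dx=+9,dy=-7->D
  (4,8):dx=+12,dy=-12->D; (4,9):dx=+8,dy=-2->D; (5,6):dx=+3,dy=-7->D; (5,7):dx=+6,dy=-10->D
  (5,8):dx=+9,dy=-15->D; (5,9):dx=+5,dy=-5->D; (6,7):dx=+3,dy=-3->D; (6,8):dx=+6,dy=-8->D
  (6,9):dx=+2,dy=+2->C; (7,8):dx=+3,dy=-5->D; (7,9):dx=-1,dy=+5->D; (8,9):dx=-4,dy=+10->D
Step 2: C = 17, D = 19, total pairs = 36.
Step 3: tau = (C - D)/(n(n-1)/2) = (17 - 19)/36 = -0.055556.
Step 4: Exact two-sided p-value (enumerate n! = 362880 permutations of y under H0): p = 0.919455.
Step 5: alpha = 0.05. fail to reject H0.

tau_b = -0.0556 (C=17, D=19), p = 0.919455, fail to reject H0.


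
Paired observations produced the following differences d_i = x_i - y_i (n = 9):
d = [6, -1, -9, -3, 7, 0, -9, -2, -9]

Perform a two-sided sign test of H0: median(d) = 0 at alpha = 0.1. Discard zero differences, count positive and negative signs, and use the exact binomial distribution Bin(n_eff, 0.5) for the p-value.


Step 1: Discard zero differences. Original n = 9; n_eff = number of nonzero differences = 8.
Nonzero differences (with sign): +6, -1, -9, -3, +7, -9, -2, -9
Step 2: Count signs: positive = 2, negative = 6.
Step 3: Under H0: P(positive) = 0.5, so the number of positives S ~ Bin(8, 0.5).
Step 4: Two-sided exact p-value = sum of Bin(8,0.5) probabilities at or below the observed probability = 0.289062.
Step 5: alpha = 0.1. fail to reject H0.

n_eff = 8, pos = 2, neg = 6, p = 0.289062, fail to reject H0.


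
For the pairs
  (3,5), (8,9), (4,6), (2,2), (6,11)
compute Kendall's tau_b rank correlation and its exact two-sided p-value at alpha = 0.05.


Step 1: Enumerate the 10 unordered pairs (i,j) with i<j and classify each by sign(x_j-x_i) * sign(y_j-y_i).
  (1,2):dx=+5,dy=+4->C; (1,3):dx=+1,dy=+1->C; (1,4):dx=-1,dy=-3->C; (1,5):dx=+3,dy=+6->C
  (2,3):dx=-4,dy=-3->C; (2,4):dx=-6,dy=-7->C; (2,5):dx=-2,dy=+2->D; (3,4):dx=-2,dy=-4->C
  (3,5):dx=+2,dy=+5->C; (4,5):dx=+4,dy=+9->C
Step 2: C = 9, D = 1, total pairs = 10.
Step 3: tau = (C - D)/(n(n-1)/2) = (9 - 1)/10 = 0.800000.
Step 4: Exact two-sided p-value (enumerate n! = 120 permutations of y under H0): p = 0.083333.
Step 5: alpha = 0.05. fail to reject H0.

tau_b = 0.8000 (C=9, D=1), p = 0.083333, fail to reject H0.


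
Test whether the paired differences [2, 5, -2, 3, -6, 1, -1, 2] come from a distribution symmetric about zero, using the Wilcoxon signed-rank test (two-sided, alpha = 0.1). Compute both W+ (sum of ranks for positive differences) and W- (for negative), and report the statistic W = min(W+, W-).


Step 1: Drop any zero differences (none here) and take |d_i|.
|d| = [2, 5, 2, 3, 6, 1, 1, 2]
Step 2: Midrank |d_i| (ties get averaged ranks).
ranks: |2|->4, |5|->7, |2|->4, |3|->6, |6|->8, |1|->1.5, |1|->1.5, |2|->4
Step 3: Attach original signs; sum ranks with positive sign and with negative sign.
W+ = 4 + 7 + 6 + 1.5 + 4 = 22.5
W- = 4 + 8 + 1.5 = 13.5
(Check: W+ + W- = 36 should equal n(n+1)/2 = 36.)
Step 4: Test statistic W = min(W+, W-) = 13.5.
Step 5: Ties in |d|, so use the tie-corrected normal approximation.
        E[W] = n(n+1)/4 = 8*9/4 = 18.
        Tie groups: |d|=1 (t=2), |d|=2 (t=3); sum(t^3 - t) = 30.
        Var[W] = n(n+1)(2n+1)/24 - sum(t^3-t)/48 = 1224/24 - 30/48 = 50.375.
        z = (W - E[W]) / sqrt(Var[W]) = (13.5 - 18) / 7.0975 = -0.6340.
        Two-sided p = 2*Phi(z) = 0.526066.
Step 6: alpha = 0.1. fail to reject H0.

W+ = 22.5, W- = 13.5, W = min = 13.5, p = 0.526066, fail to reject H0.


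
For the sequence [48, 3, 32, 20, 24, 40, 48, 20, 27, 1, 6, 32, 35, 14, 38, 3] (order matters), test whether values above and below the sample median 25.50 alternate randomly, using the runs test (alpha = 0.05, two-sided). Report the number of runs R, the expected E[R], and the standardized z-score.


Step 1: Compute median = 25.50; label A = above, B = below.
Labels in order: ABABBAABABBAABAB  (n_A = 8, n_B = 8)
Step 2: Count runs R = 12.
Step 3: Under H0 (random ordering), E[R] = 2*n_A*n_B/(n_A+n_B) + 1 = 2*8*8/16 + 1 = 9.0000.
        Var[R] = 2*n_A*n_B*(2*n_A*n_B - n_A - n_B) / ((n_A+n_B)^2 * (n_A+n_B-1)) = 14336/3840 = 3.7333.
        SD[R] = 1.9322.
Step 4: Continuity-corrected z = (R - 0.5 - E[R]) / SD[R] = (12 - 0.5 - 9.0000) / 1.9322 = 1.2939.
Step 5: Two-sided p-value via normal approximation = 2*(1 - Phi(|z|)) = 0.195709.
Step 6: alpha = 0.05. fail to reject H0.

R = 12, z = 1.2939, p = 0.195709, fail to reject H0.


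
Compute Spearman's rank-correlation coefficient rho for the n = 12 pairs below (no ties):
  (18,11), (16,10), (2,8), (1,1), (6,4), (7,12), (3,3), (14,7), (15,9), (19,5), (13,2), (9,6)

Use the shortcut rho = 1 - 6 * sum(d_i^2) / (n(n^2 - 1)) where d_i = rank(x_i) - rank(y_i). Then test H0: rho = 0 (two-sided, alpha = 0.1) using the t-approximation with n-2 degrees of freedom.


Step 1: Rank x and y separately (midranks; no ties here).
rank(x): 18->11, 16->10, 2->2, 1->1, 6->4, 7->5, 3->3, 14->8, 15->9, 19->12, 13->7, 9->6
rank(y): 11->11, 10->10, 8->8, 1->1, 4->4, 12->12, 3->3, 7->7, 9->9, 5->5, 2->2, 6->6
Step 2: d_i = R_x(i) - R_y(i); compute d_i^2.
  (11-11)^2=0, (10-10)^2=0, (2-8)^2=36, (1-1)^2=0, (4-4)^2=0, (5-12)^2=49, (3-3)^2=0, (8-7)^2=1, (9-9)^2=0, (12-5)^2=49, (7-2)^2=25, (6-6)^2=0
sum(d^2) = 160.
Step 3: rho = 1 - 6*160 / (12*(12^2 - 1)) = 1 - 960/1716 = 0.440559.
Step 4: Under H0, t = rho * sqrt((n-2)/(1-rho^2)) = 1.5519 ~ t(10).
Step 5: Two-sided p-value from the t-distribution with 10 df = 0.151735.
Step 6: alpha = 0.1. fail to reject H0.

rho = 0.4406, p = 0.151735, fail to reject H0 at alpha = 0.1.


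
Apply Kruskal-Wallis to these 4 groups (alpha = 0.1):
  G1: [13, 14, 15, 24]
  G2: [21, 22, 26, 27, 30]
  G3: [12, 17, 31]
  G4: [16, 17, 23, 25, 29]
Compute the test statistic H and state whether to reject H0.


Step 1: Combine all N = 17 observations and assign midranks.
sorted (value, group, rank): (12,G3,1), (13,G1,2), (14,G1,3), (15,G1,4), (16,G4,5), (17,G3,6.5), (17,G4,6.5), (21,G2,8), (22,G2,9), (23,G4,10), (24,G1,11), (25,G4,12), (26,G2,13), (27,G2,14), (29,G4,15), (30,G2,16), (31,G3,17)
Step 2: Sum ranks within each group.
R_1 = 20 (n_1 = 4)
R_2 = 60 (n_2 = 5)
R_3 = 24.5 (n_3 = 3)
R_4 = 48.5 (n_4 = 5)
Step 3: H = 12/(N(N+1)) * sum(R_i^2/n_i) - 3(N+1)
     = 12/(17*18) * (20^2/4 + 60^2/5 + 24.5^2/3 + 48.5^2/5) - 3*18
     = 0.039216 * 1490.53 - 54
     = 4.452288.
Step 4: Ties present; correction factor C = 1 - 6/(17^3 - 17) = 0.998775. Corrected H = 4.452288 / 0.998775 = 4.457751.
Step 5: Under H0, H ~ chi^2(3); p-value = 0.216090.
Step 6: alpha = 0.1. fail to reject H0.

H = 4.4578, df = 3, p = 0.216090, fail to reject H0.


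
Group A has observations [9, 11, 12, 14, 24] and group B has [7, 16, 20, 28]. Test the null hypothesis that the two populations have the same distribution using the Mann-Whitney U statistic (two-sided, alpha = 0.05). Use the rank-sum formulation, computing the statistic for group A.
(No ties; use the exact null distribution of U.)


Step 1: Combine and sort all 9 observations; assign midranks.
sorted (value, group): (7,Y), (9,X), (11,X), (12,X), (14,X), (16,Y), (20,Y), (24,X), (28,Y)
ranks: 7->1, 9->2, 11->3, 12->4, 14->5, 16->6, 20->7, 24->8, 28->9
Step 2: Rank sum for X: R1 = 2 + 3 + 4 + 5 + 8 = 22.
Step 3: U_X = R1 - n1(n1+1)/2 = 22 - 5*6/2 = 22 - 15 = 7.
       U_Y = n1*n2 - U_X = 20 - 7 = 13.
Step 4: No ties, so the exact null distribution of U (based on enumerating the C(9,5) = 126 equally likely rank assignments) gives the two-sided p-value.
Step 5: p-value = 0.555556; compare to alpha = 0.05. fail to reject H0.

U_X = 7, p = 0.555556, fail to reject H0 at alpha = 0.05.


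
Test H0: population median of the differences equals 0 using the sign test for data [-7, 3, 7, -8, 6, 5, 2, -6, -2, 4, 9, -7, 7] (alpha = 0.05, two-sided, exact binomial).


Step 1: Discard zero differences. Original n = 13; n_eff = number of nonzero differences = 13.
Nonzero differences (with sign): -7, +3, +7, -8, +6, +5, +2, -6, -2, +4, +9, -7, +7
Step 2: Count signs: positive = 8, negative = 5.
Step 3: Under H0: P(positive) = 0.5, so the number of positives S ~ Bin(13, 0.5).
Step 4: Two-sided exact p-value = sum of Bin(13,0.5) probabilities at or below the observed probability = 0.581055.
Step 5: alpha = 0.05. fail to reject H0.

n_eff = 13, pos = 8, neg = 5, p = 0.581055, fail to reject H0.


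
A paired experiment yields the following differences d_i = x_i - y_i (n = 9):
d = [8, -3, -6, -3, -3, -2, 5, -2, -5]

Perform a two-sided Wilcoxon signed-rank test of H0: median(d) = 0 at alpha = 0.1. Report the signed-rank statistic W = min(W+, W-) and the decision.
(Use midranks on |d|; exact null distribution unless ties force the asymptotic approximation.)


Step 1: Drop any zero differences (none here) and take |d_i|.
|d| = [8, 3, 6, 3, 3, 2, 5, 2, 5]
Step 2: Midrank |d_i| (ties get averaged ranks).
ranks: |8|->9, |3|->4, |6|->8, |3|->4, |3|->4, |2|->1.5, |5|->6.5, |2|->1.5, |5|->6.5
Step 3: Attach original signs; sum ranks with positive sign and with negative sign.
W+ = 9 + 6.5 = 15.5
W- = 4 + 8 + 4 + 4 + 1.5 + 1.5 + 6.5 = 29.5
(Check: W+ + W- = 45 should equal n(n+1)/2 = 45.)
Step 4: Test statistic W = min(W+, W-) = 15.5.
Step 5: Ties in |d|, so use the tie-corrected normal approximation.
        E[W] = n(n+1)/4 = 9*10/4 = 22.5.
        Tie groups: |d|=2 (t=2), |d|=3 (t=3), |d|=5 (t=2); sum(t^3 - t) = 36.
        Var[W] = n(n+1)(2n+1)/24 - sum(t^3-t)/48 = 1710/24 - 36/48 = 70.5.
        z = (W - E[W]) / sqrt(Var[W]) = (15.5 - 22.5) / 8.3964 = -0.8337.
        Two-sided p = 2*Phi(z) = 0.404457.
Step 6: alpha = 0.1. fail to reject H0.

W+ = 15.5, W- = 29.5, W = min = 15.5, p = 0.404457, fail to reject H0.
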